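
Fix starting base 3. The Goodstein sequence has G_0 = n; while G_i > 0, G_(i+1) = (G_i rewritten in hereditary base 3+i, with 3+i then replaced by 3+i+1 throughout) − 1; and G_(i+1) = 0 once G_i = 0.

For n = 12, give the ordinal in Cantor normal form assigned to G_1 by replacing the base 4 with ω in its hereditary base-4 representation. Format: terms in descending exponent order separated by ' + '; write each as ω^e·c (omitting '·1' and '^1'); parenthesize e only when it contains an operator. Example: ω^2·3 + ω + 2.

ω^2 + 3

G_0 = 12. HB_3(12) = 3^2 + 3. Bump = 20. G_1 = 19.
G_1 = 19. HB_4(19) = 4^2 + 3. Bump = 28. G_2 = 27.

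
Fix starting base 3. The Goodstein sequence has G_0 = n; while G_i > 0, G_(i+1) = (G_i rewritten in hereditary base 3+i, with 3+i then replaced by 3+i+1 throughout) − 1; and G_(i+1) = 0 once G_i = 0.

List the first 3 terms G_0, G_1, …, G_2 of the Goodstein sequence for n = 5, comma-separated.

base 3: 5 = 3 + 2; at 4: 4 + 2 = 6; next = 5
base 4: 5 = 4 + 1; at 5: 5 + 1 = 6; next = 5

5, 5, 5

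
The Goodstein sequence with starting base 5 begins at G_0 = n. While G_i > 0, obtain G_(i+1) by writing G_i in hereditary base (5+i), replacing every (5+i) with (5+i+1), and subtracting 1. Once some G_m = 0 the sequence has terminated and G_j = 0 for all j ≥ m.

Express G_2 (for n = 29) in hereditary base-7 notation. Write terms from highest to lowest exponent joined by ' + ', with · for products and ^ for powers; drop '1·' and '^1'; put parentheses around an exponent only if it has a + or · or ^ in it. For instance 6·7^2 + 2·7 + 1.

7^2 + 2

step 0: 29 = 5^2 + 4; sub 6 for 5: 6^2 + 4; = 40; G_1 = 40−1 = 39
step 1: 39 = 6^2 + 3; sub 7 for 6: 7^2 + 3; = 52; G_2 = 52−1 = 51
step 2: 51 = 7^2 + 2; sub 8 for 7: 8^2 + 2; = 66; G_3 = 66−1 = 65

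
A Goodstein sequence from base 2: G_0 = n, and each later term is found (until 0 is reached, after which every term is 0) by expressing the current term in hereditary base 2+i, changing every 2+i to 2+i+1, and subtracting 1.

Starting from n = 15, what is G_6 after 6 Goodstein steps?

step 0: 15 = 2^(2 + 1) + 2^2 + 2 + 1; sub 3 for 2: 3^(3 + 1) + 3^3 + 3 + 1; = 112; G_1 = 112−1 = 111
step 1: 111 = 3^(3 + 1) + 3^3 + 3; sub 4 for 3: 4^(4 + 1) + 4^4 + 4; = 1284; G_2 = 1284−1 = 1283
step 2: 1283 = 4^(4 + 1) + 4^4 + 3; sub 5 for 4: 5^(5 + 1) + 5^5 + 3; = 18753; G_3 = 18753−1 = 18752
step 3: 18752 = 5^(5 + 1) + 5^5 + 2; sub 6 for 5: 6^(6 + 1) + 6^6 + 2; = 326594; G_4 = 326594−1 = 326593
step 4: 326593 = 6^(6 + 1) + 6^6 + 1; sub 7 for 6: 7^(7 + 1) + 7^7 + 1; = 6588345; G_5 = 6588345−1 = 6588344
step 5: 6588344 = 7^(7 + 1) + 7^7; sub 8 for 7: 8^(8 + 1) + 8^8; = 150994944; G_6 = 150994944−1 = 150994943
step 6: 150994943 = 8^(8 + 1) + 7·8^7 + 7·8^6 + 7·8^5 + 7·8^4 + 7·8^3 + 7·8^2 + 7·8 + 7; sub 9 for 8: 9^(9 + 1) + 7·9^7 + 7·9^6 + 7·9^5 + 7·9^4 + 7·9^3 + 7·9^2 + 7·9 + 7; = 3524450281; G_7 = 3524450281−1 = 3524450280

150994943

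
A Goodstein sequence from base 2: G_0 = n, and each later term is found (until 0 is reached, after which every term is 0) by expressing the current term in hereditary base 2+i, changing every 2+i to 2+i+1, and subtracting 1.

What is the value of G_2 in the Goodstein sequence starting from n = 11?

1027

G_0 = 11. HB_2(11) = 2^(2 + 1) + 2 + 1. Bump = 85. G_1 = 84.
G_1 = 84. HB_3(84) = 3^(3 + 1) + 3. Bump = 1028. G_2 = 1027.
G_2 = 1027. HB_4(1027) = 4^(4 + 1) + 3. Bump = 15628. G_3 = 15627.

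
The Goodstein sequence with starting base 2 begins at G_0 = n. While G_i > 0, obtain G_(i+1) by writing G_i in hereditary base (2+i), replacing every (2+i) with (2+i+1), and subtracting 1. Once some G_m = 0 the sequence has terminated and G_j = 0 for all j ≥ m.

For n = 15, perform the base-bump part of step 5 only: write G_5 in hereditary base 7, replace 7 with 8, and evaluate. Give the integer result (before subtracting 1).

150994944

i=0: 15 = 2^(2 + 1) + 2^2 + 2 + 1 (b=2); 2→3: 3^(3 + 1) + 3^3 + 3 + 1 = 112; 112−1 = 111
i=1: 111 = 3^(3 + 1) + 3^3 + 3 (b=3); 3→4: 4^(4 + 1) + 4^4 + 4 = 1284; 1284−1 = 1283
i=2: 1283 = 4^(4 + 1) + 4^4 + 3 (b=4); 4→5: 5^(5 + 1) + 5^5 + 3 = 18753; 18753−1 = 18752
i=3: 18752 = 5^(5 + 1) + 5^5 + 2 (b=5); 5→6: 6^(6 + 1) + 6^6 + 2 = 326594; 326594−1 = 326593
i=4: 326593 = 6^(6 + 1) + 6^6 + 1 (b=6); 6→7: 7^(7 + 1) + 7^7 + 1 = 6588345; 6588345−1 = 6588344
i=5: 6588344 = 7^(7 + 1) + 7^7 (b=7); 7→8: 8^(8 + 1) + 8^8 = 150994944; 150994944−1 = 150994943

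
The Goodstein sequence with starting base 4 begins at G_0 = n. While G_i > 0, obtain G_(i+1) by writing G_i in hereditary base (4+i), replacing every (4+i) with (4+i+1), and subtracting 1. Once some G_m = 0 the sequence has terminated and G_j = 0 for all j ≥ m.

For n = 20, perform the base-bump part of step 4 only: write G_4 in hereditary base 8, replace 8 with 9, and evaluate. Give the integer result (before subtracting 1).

82

step 0: 20 = 4^2 + 4; sub 5 for 4: 5^2 + 5; = 30; G_1 = 30−1 = 29
step 1: 29 = 5^2 + 4; sub 6 for 5: 6^2 + 4; = 40; G_2 = 40−1 = 39
step 2: 39 = 6^2 + 3; sub 7 for 6: 7^2 + 3; = 52; G_3 = 52−1 = 51
step 3: 51 = 7^2 + 2; sub 8 for 7: 8^2 + 2; = 66; G_4 = 66−1 = 65
step 4: 65 = 8^2 + 1; sub 9 for 8: 9^2 + 1; = 82; G_5 = 82−1 = 81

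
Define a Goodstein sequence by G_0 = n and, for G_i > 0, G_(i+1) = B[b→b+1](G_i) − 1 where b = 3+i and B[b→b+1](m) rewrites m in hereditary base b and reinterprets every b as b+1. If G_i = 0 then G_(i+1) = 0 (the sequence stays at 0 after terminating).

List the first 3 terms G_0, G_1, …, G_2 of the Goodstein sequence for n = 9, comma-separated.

base 3: 9 = 3^2; at 4: 4^2 = 16; next = 15
base 4: 15 = 3·4 + 3; at 5: 3·5 + 3 = 18; next = 17

9, 15, 17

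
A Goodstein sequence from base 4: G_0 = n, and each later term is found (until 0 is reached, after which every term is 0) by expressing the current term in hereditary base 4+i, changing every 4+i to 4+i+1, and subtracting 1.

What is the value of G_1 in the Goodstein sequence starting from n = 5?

5

5 —HB4→ 4 + 1 —bump→ 5 + 1 = 6 —(−1)→ 5
5 —HB5→ 5 —bump→ 6 = 6 —(−1)→ 5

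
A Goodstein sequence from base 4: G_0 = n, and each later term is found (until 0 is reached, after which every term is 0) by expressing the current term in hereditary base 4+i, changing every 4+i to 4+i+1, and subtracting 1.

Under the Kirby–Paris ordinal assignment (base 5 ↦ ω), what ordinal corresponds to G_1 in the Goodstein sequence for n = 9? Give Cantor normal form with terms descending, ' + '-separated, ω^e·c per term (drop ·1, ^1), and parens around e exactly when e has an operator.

step 0: 9 = 2·4 + 1; sub 5 for 4: 2·5 + 1; = 11; G_1 = 11−1 = 10
step 1: 10 = 2·5; sub 6 for 5: 2·6; = 12; G_2 = 12−1 = 11

ω·2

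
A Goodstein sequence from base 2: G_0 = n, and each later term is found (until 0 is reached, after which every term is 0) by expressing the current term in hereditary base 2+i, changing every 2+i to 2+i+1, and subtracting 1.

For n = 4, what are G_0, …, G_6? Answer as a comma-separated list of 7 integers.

4, 26, 41, 60, 83, 109, 139

base 2: 4 = 2^2; at 3: 3^3 = 27; next = 26
base 3: 26 = 2·3^2 + 2·3 + 2; at 4: 2·4^2 + 2·4 + 2 = 42; next = 41
base 4: 41 = 2·4^2 + 2·4 + 1; at 5: 2·5^2 + 2·5 + 1 = 61; next = 60
base 5: 60 = 2·5^2 + 2·5; at 6: 2·6^2 + 2·6 = 84; next = 83
base 6: 83 = 2·6^2 + 6 + 5; at 7: 2·7^2 + 7 + 5 = 110; next = 109
base 7: 109 = 2·7^2 + 7 + 4; at 8: 2·8^2 + 8 + 4 = 140; next = 139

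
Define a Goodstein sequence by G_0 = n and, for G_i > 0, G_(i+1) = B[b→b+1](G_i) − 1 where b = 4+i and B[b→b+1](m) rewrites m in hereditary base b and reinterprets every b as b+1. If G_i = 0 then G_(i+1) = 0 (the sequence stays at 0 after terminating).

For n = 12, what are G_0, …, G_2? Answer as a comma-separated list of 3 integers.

G_0 = 12. HB_4(12) = 3·4. Bump = 15. G_1 = 14.
G_1 = 14. HB_5(14) = 2·5 + 4. Bump = 16. G_2 = 15.

12, 14, 15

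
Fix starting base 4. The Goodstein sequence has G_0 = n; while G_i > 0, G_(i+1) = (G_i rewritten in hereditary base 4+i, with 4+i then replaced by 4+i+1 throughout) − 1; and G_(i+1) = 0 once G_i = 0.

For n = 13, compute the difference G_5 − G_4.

base 4: 13 = 3·4 + 1; at 5: 3·5 + 1 = 16; next = 15
base 5: 15 = 3·5; at 6: 3·6 = 18; next = 17
base 6: 17 = 2·6 + 5; at 7: 2·7 + 5 = 19; next = 18
base 7: 18 = 2·7 + 4; at 8: 2·8 + 4 = 20; next = 19
base 8: 19 = 2·8 + 3; at 9: 2·9 + 3 = 21; next = 20

1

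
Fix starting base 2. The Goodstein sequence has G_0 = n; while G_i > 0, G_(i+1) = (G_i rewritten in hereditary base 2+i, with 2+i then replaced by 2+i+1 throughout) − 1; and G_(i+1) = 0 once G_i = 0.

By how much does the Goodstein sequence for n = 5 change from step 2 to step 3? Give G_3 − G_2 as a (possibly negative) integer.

212

step 0: 5 = 2^2 + 1; sub 3 for 2: 3^3 + 1; = 28; G_1 = 28−1 = 27
step 1: 27 = 3^3; sub 4 for 3: 4^4; = 256; G_2 = 256−1 = 255
step 2: 255 = 3·4^3 + 3·4^2 + 3·4 + 3; sub 5 for 4: 3·5^3 + 3·5^2 + 3·5 + 3; = 468; G_3 = 468−1 = 467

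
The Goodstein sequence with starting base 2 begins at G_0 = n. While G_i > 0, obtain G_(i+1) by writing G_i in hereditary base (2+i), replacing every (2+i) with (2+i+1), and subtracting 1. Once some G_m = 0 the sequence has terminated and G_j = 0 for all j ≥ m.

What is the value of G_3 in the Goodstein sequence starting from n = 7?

3127

7 —HB2→ 2^2 + 2 + 1 —bump→ 3^3 + 3 + 1 = 31 —(−1)→ 30
30 —HB3→ 3^3 + 3 —bump→ 4^4 + 4 = 260 —(−1)→ 259
259 —HB4→ 4^4 + 3 —bump→ 5^5 + 3 = 3128 —(−1)→ 3127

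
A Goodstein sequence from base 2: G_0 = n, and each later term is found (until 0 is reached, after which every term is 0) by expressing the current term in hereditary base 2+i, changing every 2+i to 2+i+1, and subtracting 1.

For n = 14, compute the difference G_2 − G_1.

1171

G_0=14  [base 2] 2^(2 + 1) + 2^2 + 2  →[2↦3]→  3^(3 + 1) + 3^3 + 3 = 111  −1 ⇒ G_1=110
G_1=110  [base 3] 3^(3 + 1) + 3^3 + 2  →[3↦4]→  4^(4 + 1) + 4^4 + 2 = 1282  −1 ⇒ G_2=1281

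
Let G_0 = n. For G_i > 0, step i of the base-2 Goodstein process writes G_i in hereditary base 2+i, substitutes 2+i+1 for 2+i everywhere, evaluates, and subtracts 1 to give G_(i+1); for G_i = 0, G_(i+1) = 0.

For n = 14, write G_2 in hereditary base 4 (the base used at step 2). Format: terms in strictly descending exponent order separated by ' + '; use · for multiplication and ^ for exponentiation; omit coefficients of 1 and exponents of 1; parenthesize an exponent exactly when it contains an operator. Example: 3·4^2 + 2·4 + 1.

step 0: 14 = 2^(2 + 1) + 2^2 + 2; sub 3 for 2: 3^(3 + 1) + 3^3 + 3; = 111; G_1 = 111−1 = 110
step 1: 110 = 3^(3 + 1) + 3^3 + 2; sub 4 for 3: 4^(4 + 1) + 4^4 + 2; = 1282; G_2 = 1282−1 = 1281
step 2: 1281 = 4^(4 + 1) + 4^4 + 1; sub 5 for 4: 5^(5 + 1) + 5^5 + 1; = 18751; G_3 = 18751−1 = 18750

4^(4 + 1) + 4^4 + 1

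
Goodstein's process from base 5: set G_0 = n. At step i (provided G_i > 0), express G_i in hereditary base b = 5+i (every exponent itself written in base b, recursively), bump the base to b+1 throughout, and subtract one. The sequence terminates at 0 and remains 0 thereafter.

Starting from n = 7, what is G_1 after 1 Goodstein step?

7

step 0: 7 = 5 + 2; sub 6 for 5: 6 + 2; = 8; G_1 = 8−1 = 7
step 1: 7 = 6 + 1; sub 7 for 6: 7 + 1; = 8; G_2 = 8−1 = 7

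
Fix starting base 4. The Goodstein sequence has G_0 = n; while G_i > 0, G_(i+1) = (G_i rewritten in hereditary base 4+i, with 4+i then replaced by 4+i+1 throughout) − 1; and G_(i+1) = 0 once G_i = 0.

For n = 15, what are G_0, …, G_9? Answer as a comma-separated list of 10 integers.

15, 17, 19, 21, 23, 24, 25, 26, 27, 28

step 0: 15 = 3·4 + 3; sub 5 for 4: 3·5 + 3; = 18; G_1 = 18−1 = 17
step 1: 17 = 3·5 + 2; sub 6 for 5: 3·6 + 2; = 20; G_2 = 20−1 = 19
step 2: 19 = 3·6 + 1; sub 7 for 6: 3·7 + 1; = 22; G_3 = 22−1 = 21
step 3: 21 = 3·7; sub 8 for 7: 3·8; = 24; G_4 = 24−1 = 23
step 4: 23 = 2·8 + 7; sub 9 for 8: 2·9 + 7; = 25; G_5 = 25−1 = 24
step 5: 24 = 2·9 + 6; sub 10 for 9: 2·10 + 6; = 26; G_6 = 26−1 = 25
step 6: 25 = 2·10 + 5; sub 11 for 10: 2·11 + 5; = 27; G_7 = 27−1 = 26
step 7: 26 = 2·11 + 4; sub 12 for 11: 2·12 + 4; = 28; G_8 = 28−1 = 27
step 8: 27 = 2·12 + 3; sub 13 for 12: 2·13 + 3; = 29; G_9 = 29−1 = 28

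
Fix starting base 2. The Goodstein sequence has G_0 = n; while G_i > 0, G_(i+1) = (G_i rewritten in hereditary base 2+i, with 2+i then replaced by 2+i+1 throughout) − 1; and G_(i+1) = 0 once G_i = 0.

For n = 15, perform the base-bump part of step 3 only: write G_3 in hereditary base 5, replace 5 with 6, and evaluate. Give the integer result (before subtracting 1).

G_0 = 15. HB_2(15) = 2^(2 + 1) + 2^2 + 2 + 1. Bump = 112. G_1 = 111.
G_1 = 111. HB_3(111) = 3^(3 + 1) + 3^3 + 3. Bump = 1284. G_2 = 1283.
G_2 = 1283. HB_4(1283) = 4^(4 + 1) + 4^4 + 3. Bump = 18753. G_3 = 18752.

326594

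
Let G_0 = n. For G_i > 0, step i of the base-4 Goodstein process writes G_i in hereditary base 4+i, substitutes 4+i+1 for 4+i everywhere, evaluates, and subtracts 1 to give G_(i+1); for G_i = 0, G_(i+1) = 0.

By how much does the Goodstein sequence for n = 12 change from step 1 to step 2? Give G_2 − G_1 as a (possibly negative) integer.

1

base 4: 12 = 3·4; at 5: 3·5 = 15; next = 14
base 5: 14 = 2·5 + 4; at 6: 2·6 + 4 = 16; next = 15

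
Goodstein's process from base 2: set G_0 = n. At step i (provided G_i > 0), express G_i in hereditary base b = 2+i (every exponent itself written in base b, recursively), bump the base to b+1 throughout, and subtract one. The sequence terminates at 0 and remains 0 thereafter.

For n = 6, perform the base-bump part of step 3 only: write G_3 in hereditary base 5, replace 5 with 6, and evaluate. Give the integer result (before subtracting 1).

[0] 6 ≡ 2^2 + 2 (base 2). Lift 3: 30. −1: 29.
[1] 29 ≡ 3^3 + 2 (base 3). Lift 4: 258. −1: 257.
[2] 257 ≡ 4^4 + 1 (base 4). Lift 5: 3126. −1: 3125.
[3] 3125 ≡ 5^5 (base 5). Lift 6: 46656. −1: 46655.

46656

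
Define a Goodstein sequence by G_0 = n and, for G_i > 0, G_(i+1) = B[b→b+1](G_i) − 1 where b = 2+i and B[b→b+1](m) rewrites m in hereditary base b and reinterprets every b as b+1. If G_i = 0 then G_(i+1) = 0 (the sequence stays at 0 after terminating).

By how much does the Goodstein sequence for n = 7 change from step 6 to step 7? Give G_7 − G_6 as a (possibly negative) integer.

20888664

(0) 7|_2 = 2^2 + 2 + 1 ↦ 3^3 + 3 + 1|_3 = 31 ⇒ 30
(1) 30|_3 = 3^3 + 3 ↦ 4^4 + 4|_4 = 260 ⇒ 259
(2) 259|_4 = 4^4 + 3 ↦ 5^5 + 3|_5 = 3128 ⇒ 3127
(3) 3127|_5 = 5^5 + 2 ↦ 6^6 + 2|_6 = 46658 ⇒ 46657
(4) 46657|_6 = 6^6 + 1 ↦ 7^7 + 1|_7 = 823544 ⇒ 823543
(5) 823543|_7 = 7^7 ↦ 8^8|_8 = 16777216 ⇒ 16777215
(6) 16777215|_8 = 7·8^7 + 7·8^6 + 7·8^5 + 7·8^4 + 7·8^3 + 7·8^2 + 7·8 + 7 ↦ 7·9^7 + 7·9^6 + 7·9^5 + 7·9^4 + 7·9^3 + 7·9^2 + 7·9 + 7|_9 = 37665880 ⇒ 37665879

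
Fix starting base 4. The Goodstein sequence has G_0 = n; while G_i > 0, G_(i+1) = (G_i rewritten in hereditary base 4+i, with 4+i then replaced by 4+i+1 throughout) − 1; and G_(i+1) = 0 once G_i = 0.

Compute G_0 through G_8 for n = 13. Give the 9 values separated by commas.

G_0 = 13. HB_4(13) = 3·4 + 1. Bump = 16. G_1 = 15.
G_1 = 15. HB_5(15) = 3·5. Bump = 18. G_2 = 17.
G_2 = 17. HB_6(17) = 2·6 + 5. Bump = 19. G_3 = 18.
G_3 = 18. HB_7(18) = 2·7 + 4. Bump = 20. G_4 = 19.
G_4 = 19. HB_8(19) = 2·8 + 3. Bump = 21. G_5 = 20.
G_5 = 20. HB_9(20) = 2·9 + 2. Bump = 22. G_6 = 21.
G_6 = 21. HB_10(21) = 2·10 + 1. Bump = 23. G_7 = 22.
G_7 = 22. HB_11(22) = 2·11. Bump = 24. G_8 = 23.

13, 15, 17, 18, 19, 20, 21, 22, 23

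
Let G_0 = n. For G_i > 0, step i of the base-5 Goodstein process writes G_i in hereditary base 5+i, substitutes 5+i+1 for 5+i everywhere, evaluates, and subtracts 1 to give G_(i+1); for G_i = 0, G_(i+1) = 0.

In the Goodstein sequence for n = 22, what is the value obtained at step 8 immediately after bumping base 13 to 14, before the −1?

44

G_0 = 22. HB_5(22) = 4·5 + 2. Bump = 26. G_1 = 25.
G_1 = 25. HB_6(25) = 4·6 + 1. Bump = 29. G_2 = 28.
G_2 = 28. HB_7(28) = 4·7. Bump = 32. G_3 = 31.
G_3 = 31. HB_8(31) = 3·8 + 7. Bump = 34. G_4 = 33.
G_4 = 33. HB_9(33) = 3·9 + 6. Bump = 36. G_5 = 35.
G_5 = 35. HB_10(35) = 3·10 + 5. Bump = 38. G_6 = 37.
G_6 = 37. HB_11(37) = 3·11 + 4. Bump = 40. G_7 = 39.
G_7 = 39. HB_12(39) = 3·12 + 3. Bump = 42. G_8 = 41.
G_8 = 41. HB_13(41) = 3·13 + 2. Bump = 44. G_9 = 43.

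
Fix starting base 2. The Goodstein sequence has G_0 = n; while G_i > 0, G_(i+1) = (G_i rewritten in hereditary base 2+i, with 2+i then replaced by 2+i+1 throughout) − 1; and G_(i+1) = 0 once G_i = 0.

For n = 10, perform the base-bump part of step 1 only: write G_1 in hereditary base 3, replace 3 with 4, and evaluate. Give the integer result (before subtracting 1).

1026

G_0=10  [base 2] 2^(2 + 1) + 2  →[2↦3]→  3^(3 + 1) + 3 = 84  −1 ⇒ G_1=83
G_1=83  [base 3] 3^(3 + 1) + 2  →[3↦4]→  4^(4 + 1) + 2 = 1026  −1 ⇒ G_2=1025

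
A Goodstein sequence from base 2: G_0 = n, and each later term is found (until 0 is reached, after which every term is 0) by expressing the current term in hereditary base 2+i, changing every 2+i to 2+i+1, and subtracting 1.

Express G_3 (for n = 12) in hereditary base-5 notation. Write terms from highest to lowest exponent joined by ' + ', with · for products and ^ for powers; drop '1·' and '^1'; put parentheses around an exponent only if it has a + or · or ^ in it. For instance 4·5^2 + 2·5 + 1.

G_0 = 12. HB_2(12) = 2^(2 + 1) + 2^2. Bump = 108. G_1 = 107.
G_1 = 107. HB_3(107) = 3^(3 + 1) + 2·3^2 + 2·3 + 2. Bump = 1066. G_2 = 1065.
G_2 = 1065. HB_4(1065) = 4^(4 + 1) + 2·4^2 + 2·4 + 1. Bump = 15686. G_3 = 15685.
G_3 = 15685. HB_5(15685) = 5^(5 + 1) + 2·5^2 + 2·5. Bump = 280020. G_4 = 280019.

5^(5 + 1) + 2·5^2 + 2·5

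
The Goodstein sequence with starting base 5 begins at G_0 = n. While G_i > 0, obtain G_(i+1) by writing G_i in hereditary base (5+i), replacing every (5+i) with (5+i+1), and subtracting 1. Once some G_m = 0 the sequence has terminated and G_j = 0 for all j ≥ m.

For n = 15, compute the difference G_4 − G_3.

i=0: 15 = 3·5 (b=5); 5→6: 3·6 = 18; 18−1 = 17
i=1: 17 = 2·6 + 5 (b=6); 6→7: 2·7 + 5 = 19; 19−1 = 18
i=2: 18 = 2·7 + 4 (b=7); 7→8: 2·8 + 4 = 20; 20−1 = 19
i=3: 19 = 2·8 + 3 (b=8); 8→9: 2·9 + 3 = 21; 21−1 = 20

1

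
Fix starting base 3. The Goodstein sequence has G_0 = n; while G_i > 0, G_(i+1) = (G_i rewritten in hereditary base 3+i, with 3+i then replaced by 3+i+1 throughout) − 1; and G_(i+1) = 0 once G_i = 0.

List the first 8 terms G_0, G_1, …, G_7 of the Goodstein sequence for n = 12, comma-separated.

12, 19, 27, 37, 49, 63, 69, 75

step 0: 12 = 3^2 + 3; sub 4 for 3: 4^2 + 4; = 20; G_1 = 20−1 = 19
step 1: 19 = 4^2 + 3; sub 5 for 4: 5^2 + 3; = 28; G_2 = 28−1 = 27
step 2: 27 = 5^2 + 2; sub 6 for 5: 6^2 + 2; = 38; G_3 = 38−1 = 37
step 3: 37 = 6^2 + 1; sub 7 for 6: 7^2 + 1; = 50; G_4 = 50−1 = 49
step 4: 49 = 7^2; sub 8 for 7: 8^2; = 64; G_5 = 64−1 = 63
step 5: 63 = 7·8 + 7; sub 9 for 8: 7·9 + 7; = 70; G_6 = 70−1 = 69
step 6: 69 = 7·9 + 6; sub 10 for 9: 7·10 + 6; = 76; G_7 = 76−1 = 75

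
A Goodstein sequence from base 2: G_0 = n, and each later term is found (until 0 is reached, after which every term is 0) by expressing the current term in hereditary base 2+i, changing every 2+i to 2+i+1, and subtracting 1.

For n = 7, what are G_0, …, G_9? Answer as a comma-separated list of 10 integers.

i=0: 7 = 2^2 + 2 + 1 (b=2); 2→3: 3^3 + 3 + 1 = 31; 31−1 = 30
i=1: 30 = 3^3 + 3 (b=3); 3→4: 4^4 + 4 = 260; 260−1 = 259
i=2: 259 = 4^4 + 3 (b=4); 4→5: 5^5 + 3 = 3128; 3128−1 = 3127
i=3: 3127 = 5^5 + 2 (b=5); 5→6: 6^6 + 2 = 46658; 46658−1 = 46657
i=4: 46657 = 6^6 + 1 (b=6); 6→7: 7^7 + 1 = 823544; 823544−1 = 823543
i=5: 823543 = 7^7 (b=7); 7→8: 8^8 = 16777216; 16777216−1 = 16777215
i=6: 16777215 = 7·8^7 + 7·8^6 + 7·8^5 + 7·8^4 + 7·8^3 + 7·8^2 + 7·8 + 7 (b=8); 8→9: 7·9^7 + 7·9^6 + 7·9^5 + 7·9^4 + 7·9^3 + 7·9^2 + 7·9 + 7 = 37665880; 37665880−1 = 37665879
i=7: 37665879 = 7·9^7 + 7·9^6 + 7·9^5 + 7·9^4 + 7·9^3 + 7·9^2 + 7·9 + 6 (b=9); 9→10: 7·10^7 + 7·10^6 + 7·10^5 + 7·10^4 + 7·10^3 + 7·10^2 + 7·10 + 6 = 77777776; 77777776−1 = 77777775
i=8: 77777775 = 7·10^7 + 7·10^6 + 7·10^5 + 7·10^4 + 7·10^3 + 7·10^2 + 7·10 + 5 (b=10); 10→11: 7·11^7 + 7·11^6 + 7·11^5 + 7·11^4 + 7·11^3 + 7·11^2 + 7·11 + 5 = 150051214; 150051214−1 = 150051213

7, 30, 259, 3127, 46657, 823543, 16777215, 37665879, 77777775, 150051213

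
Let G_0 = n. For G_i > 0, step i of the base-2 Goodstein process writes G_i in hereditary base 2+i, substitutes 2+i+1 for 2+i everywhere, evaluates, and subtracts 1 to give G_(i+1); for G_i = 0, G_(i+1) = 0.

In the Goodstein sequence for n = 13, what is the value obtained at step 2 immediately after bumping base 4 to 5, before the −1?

G_0=13  [base 2] 2^(2 + 1) + 2^2 + 1  →[2↦3]→  3^(3 + 1) + 3^3 + 1 = 109  −1 ⇒ G_1=108
G_1=108  [base 3] 3^(3 + 1) + 3^3  →[3↦4]→  4^(4 + 1) + 4^4 = 1280  −1 ⇒ G_2=1279
G_2=1279  [base 4] 4^(4 + 1) + 3·4^3 + 3·4^2 + 3·4 + 3  →[4↦5]→  5^(5 + 1) + 3·5^3 + 3·5^2 + 3·5 + 3 = 16093  −1 ⇒ G_3=16092

16093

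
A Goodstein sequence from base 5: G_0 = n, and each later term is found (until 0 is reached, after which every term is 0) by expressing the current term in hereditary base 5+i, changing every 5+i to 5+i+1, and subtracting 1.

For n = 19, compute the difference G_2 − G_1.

G_0=19  [base 5] 3·5 + 4  →[5↦6]→  3·6 + 4 = 22  −1 ⇒ G_1=21
G_1=21  [base 6] 3·6 + 3  →[6↦7]→  3·7 + 3 = 24  −1 ⇒ G_2=23

2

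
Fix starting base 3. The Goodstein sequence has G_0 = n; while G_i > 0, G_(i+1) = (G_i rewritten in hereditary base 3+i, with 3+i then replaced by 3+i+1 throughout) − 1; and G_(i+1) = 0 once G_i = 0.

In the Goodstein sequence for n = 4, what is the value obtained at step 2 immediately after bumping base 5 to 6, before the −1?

4

[0] 4 ≡ 3 + 1 (base 3). Lift 4: 5. −1: 4.
[1] 4 ≡ 4 (base 4). Lift 5: 5. −1: 4.
[2] 4 ≡ 4 (base 5). Lift 6: 4. −1: 3.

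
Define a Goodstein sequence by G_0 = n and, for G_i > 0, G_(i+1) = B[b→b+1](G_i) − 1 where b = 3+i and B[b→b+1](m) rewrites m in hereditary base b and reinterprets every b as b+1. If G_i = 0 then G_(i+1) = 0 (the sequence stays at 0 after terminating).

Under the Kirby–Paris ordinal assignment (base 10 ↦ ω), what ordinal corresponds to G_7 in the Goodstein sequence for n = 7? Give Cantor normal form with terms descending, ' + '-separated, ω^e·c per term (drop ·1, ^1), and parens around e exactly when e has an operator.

step 0: 7 = 2·3 + 1; sub 4 for 3: 2·4 + 1; = 9; G_1 = 9−1 = 8
step 1: 8 = 2·4; sub 5 for 4: 2·5; = 10; G_2 = 10−1 = 9
step 2: 9 = 5 + 4; sub 6 for 5: 6 + 4; = 10; G_3 = 10−1 = 9
step 3: 9 = 6 + 3; sub 7 for 6: 7 + 3; = 10; G_4 = 10−1 = 9
step 4: 9 = 7 + 2; sub 8 for 7: 8 + 2; = 10; G_5 = 10−1 = 9
step 5: 9 = 8 + 1; sub 9 for 8: 9 + 1; = 10; G_6 = 10−1 = 9
step 6: 9 = 9; sub 10 for 9: 10; = 10; G_7 = 10−1 = 9
step 7: 9 = 9; sub 11 for 10: 9; = 9; G_8 = 9−1 = 8

9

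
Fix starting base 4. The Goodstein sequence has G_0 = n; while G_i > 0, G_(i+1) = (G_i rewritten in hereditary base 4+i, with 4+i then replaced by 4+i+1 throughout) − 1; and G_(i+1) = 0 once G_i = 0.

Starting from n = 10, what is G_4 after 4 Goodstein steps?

i=0: 10 = 2·4 + 2 (b=4); 4→5: 2·5 + 2 = 12; 12−1 = 11
i=1: 11 = 2·5 + 1 (b=5); 5→6: 2·6 + 1 = 13; 13−1 = 12
i=2: 12 = 2·6 (b=6); 6→7: 2·7 = 14; 14−1 = 13
i=3: 13 = 7 + 6 (b=7); 7→8: 8 + 6 = 14; 14−1 = 13
i=4: 13 = 8 + 5 (b=8); 8→9: 9 + 5 = 14; 14−1 = 13

13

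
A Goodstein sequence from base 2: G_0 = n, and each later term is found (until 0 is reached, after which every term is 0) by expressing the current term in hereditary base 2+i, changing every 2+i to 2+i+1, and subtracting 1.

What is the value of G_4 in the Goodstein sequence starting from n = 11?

279937

[0] 11 ≡ 2^(2 + 1) + 2 + 1 (base 2). Lift 3: 85. −1: 84.
[1] 84 ≡ 3^(3 + 1) + 3 (base 3). Lift 4: 1028. −1: 1027.
[2] 1027 ≡ 4^(4 + 1) + 3 (base 4). Lift 5: 15628. −1: 15627.
[3] 15627 ≡ 5^(5 + 1) + 2 (base 5). Lift 6: 279938. −1: 279937.
[4] 279937 ≡ 6^(6 + 1) + 1 (base 6). Lift 7: 5764802. −1: 5764801.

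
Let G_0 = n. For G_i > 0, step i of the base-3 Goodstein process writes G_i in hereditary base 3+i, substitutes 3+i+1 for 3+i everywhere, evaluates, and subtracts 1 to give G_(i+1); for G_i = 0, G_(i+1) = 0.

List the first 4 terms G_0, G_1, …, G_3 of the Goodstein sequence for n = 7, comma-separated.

G_0=7  [base 3] 2·3 + 1  →[3↦4]→  2·4 + 1 = 9  −1 ⇒ G_1=8
G_1=8  [base 4] 2·4  →[4↦5]→  2·5 = 10  −1 ⇒ G_2=9
G_2=9  [base 5] 5 + 4  →[5↦6]→  6 + 4 = 10  −1 ⇒ G_3=9

7, 8, 9, 9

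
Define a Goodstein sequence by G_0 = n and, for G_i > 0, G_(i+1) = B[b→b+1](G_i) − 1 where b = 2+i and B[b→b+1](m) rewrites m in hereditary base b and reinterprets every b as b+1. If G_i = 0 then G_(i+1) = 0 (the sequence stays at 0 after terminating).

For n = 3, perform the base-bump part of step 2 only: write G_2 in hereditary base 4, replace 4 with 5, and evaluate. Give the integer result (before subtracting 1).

3

G_0=3  [base 2] 2 + 1  →[2↦3]→  3 + 1 = 4  −1 ⇒ G_1=3
G_1=3  [base 3] 3  →[3↦4]→  4 = 4  −1 ⇒ G_2=3
G_2=3  [base 4] 3  →[4↦5]→  3 = 3  −1 ⇒ G_3=2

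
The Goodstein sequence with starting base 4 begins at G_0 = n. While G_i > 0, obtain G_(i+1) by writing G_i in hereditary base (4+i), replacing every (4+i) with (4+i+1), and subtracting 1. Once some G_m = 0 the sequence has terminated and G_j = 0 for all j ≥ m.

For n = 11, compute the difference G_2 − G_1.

G_0 = 11. HB_4(11) = 2·4 + 3. Bump = 13. G_1 = 12.
G_1 = 12. HB_5(12) = 2·5 + 2. Bump = 14. G_2 = 13.

1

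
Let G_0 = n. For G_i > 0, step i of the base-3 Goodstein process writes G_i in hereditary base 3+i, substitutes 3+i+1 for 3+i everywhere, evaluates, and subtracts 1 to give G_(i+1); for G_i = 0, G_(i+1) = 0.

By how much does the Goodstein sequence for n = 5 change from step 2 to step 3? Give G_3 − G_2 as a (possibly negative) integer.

0

G_0=5  [base 3] 3 + 2  →[3↦4]→  4 + 2 = 6  −1 ⇒ G_1=5
G_1=5  [base 4] 4 + 1  →[4↦5]→  5 + 1 = 6  −1 ⇒ G_2=5
G_2=5  [base 5] 5  →[5↦6]→  6 = 6  −1 ⇒ G_3=5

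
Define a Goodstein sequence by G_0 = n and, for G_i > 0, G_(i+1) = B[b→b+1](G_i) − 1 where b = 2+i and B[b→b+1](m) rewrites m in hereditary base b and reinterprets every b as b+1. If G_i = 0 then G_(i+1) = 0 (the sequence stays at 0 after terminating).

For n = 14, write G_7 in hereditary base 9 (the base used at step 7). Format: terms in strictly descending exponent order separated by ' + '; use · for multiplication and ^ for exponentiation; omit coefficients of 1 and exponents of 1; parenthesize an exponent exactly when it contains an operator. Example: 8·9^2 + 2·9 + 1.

9^(9 + 1) + 5·9^5 + 5·9^4 + 5·9^3 + 5·9^2 + 5·9 + 2

(0) 14|_2 = 2^(2 + 1) + 2^2 + 2 ↦ 3^(3 + 1) + 3^3 + 3|_3 = 111 ⇒ 110
(1) 110|_3 = 3^(3 + 1) + 3^3 + 2 ↦ 4^(4 + 1) + 4^4 + 2|_4 = 1282 ⇒ 1281
(2) 1281|_4 = 4^(4 + 1) + 4^4 + 1 ↦ 5^(5 + 1) + 5^5 + 1|_5 = 18751 ⇒ 18750
(3) 18750|_5 = 5^(5 + 1) + 5^5 ↦ 6^(6 + 1) + 6^6|_6 = 326592 ⇒ 326591
(4) 326591|_6 = 6^(6 + 1) + 5·6^5 + 5·6^4 + 5·6^3 + 5·6^2 + 5·6 + 5 ↦ 7^(7 + 1) + 5·7^5 + 5·7^4 + 5·7^3 + 5·7^2 + 5·7 + 5|_7 = 5862841 ⇒ 5862840
(5) 5862840|_7 = 7^(7 + 1) + 5·7^5 + 5·7^4 + 5·7^3 + 5·7^2 + 5·7 + 4 ↦ 8^(8 + 1) + 5·8^5 + 5·8^4 + 5·8^3 + 5·8^2 + 5·8 + 4|_8 = 134404972 ⇒ 134404971
(6) 134404971|_8 = 8^(8 + 1) + 5·8^5 + 5·8^4 + 5·8^3 + 5·8^2 + 5·8 + 3 ↦ 9^(9 + 1) + 5·9^5 + 5·9^4 + 5·9^3 + 5·9^2 + 5·9 + 3|_9 = 3487116549 ⇒ 3487116548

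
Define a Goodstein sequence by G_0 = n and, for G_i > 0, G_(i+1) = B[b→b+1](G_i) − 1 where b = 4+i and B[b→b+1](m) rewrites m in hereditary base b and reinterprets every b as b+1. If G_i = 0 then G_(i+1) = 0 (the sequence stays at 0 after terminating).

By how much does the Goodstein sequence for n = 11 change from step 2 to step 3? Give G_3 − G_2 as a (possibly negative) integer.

1

[0] 11 ≡ 2·4 + 3 (base 4). Lift 5: 13. −1: 12.
[1] 12 ≡ 2·5 + 2 (base 5). Lift 6: 14. −1: 13.
[2] 13 ≡ 2·6 + 1 (base 6). Lift 7: 15. −1: 14.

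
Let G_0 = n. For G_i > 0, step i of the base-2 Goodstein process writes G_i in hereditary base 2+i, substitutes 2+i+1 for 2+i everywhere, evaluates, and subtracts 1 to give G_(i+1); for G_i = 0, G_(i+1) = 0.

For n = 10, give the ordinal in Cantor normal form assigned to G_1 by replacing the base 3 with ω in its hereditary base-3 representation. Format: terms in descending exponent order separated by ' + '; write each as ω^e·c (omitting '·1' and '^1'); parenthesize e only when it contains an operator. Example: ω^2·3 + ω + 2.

ω^(ω + 1) + 2

G_0 = 10. HB_2(10) = 2^(2 + 1) + 2. Bump = 84. G_1 = 83.
G_1 = 83. HB_3(83) = 3^(3 + 1) + 2. Bump = 1026. G_2 = 1025.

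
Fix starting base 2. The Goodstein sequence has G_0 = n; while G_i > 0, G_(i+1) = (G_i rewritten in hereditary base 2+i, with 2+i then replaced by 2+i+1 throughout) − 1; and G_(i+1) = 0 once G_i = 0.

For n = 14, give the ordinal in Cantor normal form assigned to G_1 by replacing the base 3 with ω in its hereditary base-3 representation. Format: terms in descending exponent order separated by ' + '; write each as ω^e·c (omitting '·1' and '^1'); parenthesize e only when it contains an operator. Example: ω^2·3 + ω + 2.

G_0 = 14. HB_2(14) = 2^(2 + 1) + 2^2 + 2. Bump = 111. G_1 = 110.
G_1 = 110. HB_3(110) = 3^(3 + 1) + 3^3 + 2. Bump = 1282. G_2 = 1281.

ω^(ω + 1) + ω^ω + 2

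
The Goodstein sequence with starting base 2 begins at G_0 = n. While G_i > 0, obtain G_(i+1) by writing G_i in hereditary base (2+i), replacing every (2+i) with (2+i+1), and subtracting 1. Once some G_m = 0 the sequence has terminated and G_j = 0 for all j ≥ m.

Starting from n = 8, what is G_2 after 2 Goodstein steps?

G_0=8  [base 2] 2^(2 + 1)  →[2↦3]→  3^(3 + 1) = 81  −1 ⇒ G_1=80
G_1=80  [base 3] 2·3^3 + 2·3^2 + 2·3 + 2  →[3↦4]→  2·4^4 + 2·4^2 + 2·4 + 2 = 554  −1 ⇒ G_2=553
G_2=553  [base 4] 2·4^4 + 2·4^2 + 2·4 + 1  →[4↦5]→  2·5^5 + 2·5^2 + 2·5 + 1 = 6311  −1 ⇒ G_3=6310

553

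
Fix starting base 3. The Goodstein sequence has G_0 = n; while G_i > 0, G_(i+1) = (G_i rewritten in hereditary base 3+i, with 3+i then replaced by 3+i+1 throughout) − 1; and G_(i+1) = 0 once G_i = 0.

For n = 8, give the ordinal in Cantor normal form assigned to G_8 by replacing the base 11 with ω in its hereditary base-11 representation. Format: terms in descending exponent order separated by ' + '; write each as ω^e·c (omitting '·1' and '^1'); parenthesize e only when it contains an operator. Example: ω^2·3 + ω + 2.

i=0: 8 = 2·3 + 2 (b=3); 3→4: 2·4 + 2 = 10; 10−1 = 9
i=1: 9 = 2·4 + 1 (b=4); 4→5: 2·5 + 1 = 11; 11−1 = 10
i=2: 10 = 2·5 (b=5); 5→6: 2·6 = 12; 12−1 = 11
i=3: 11 = 6 + 5 (b=6); 6→7: 7 + 5 = 12; 12−1 = 11
i=4: 11 = 7 + 4 (b=7); 7→8: 8 + 4 = 12; 12−1 = 11
i=5: 11 = 8 + 3 (b=8); 8→9: 9 + 3 = 12; 12−1 = 11
i=6: 11 = 9 + 2 (b=9); 9→10: 10 + 2 = 12; 12−1 = 11
i=7: 11 = 10 + 1 (b=10); 10→11: 11 + 1 = 12; 12−1 = 11
i=8: 11 = 11 (b=11); 11→12: 12 = 12; 12−1 = 11

ω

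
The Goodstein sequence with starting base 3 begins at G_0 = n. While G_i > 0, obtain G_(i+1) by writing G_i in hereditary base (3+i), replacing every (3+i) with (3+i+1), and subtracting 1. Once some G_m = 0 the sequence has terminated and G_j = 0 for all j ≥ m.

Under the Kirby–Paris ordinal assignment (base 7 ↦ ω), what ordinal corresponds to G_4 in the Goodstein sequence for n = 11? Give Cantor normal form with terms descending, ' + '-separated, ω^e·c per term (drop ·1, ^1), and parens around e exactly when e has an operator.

[0] 11 ≡ 3^2 + 2 (base 3). Lift 4: 18. −1: 17.
[1] 17 ≡ 4^2 + 1 (base 4). Lift 5: 26. −1: 25.
[2] 25 ≡ 5^2 (base 5). Lift 6: 36. −1: 35.
[3] 35 ≡ 5·6 + 5 (base 6). Lift 7: 40. −1: 39.
[4] 39 ≡ 5·7 + 4 (base 7). Lift 8: 44. −1: 43.

ω·5 + 4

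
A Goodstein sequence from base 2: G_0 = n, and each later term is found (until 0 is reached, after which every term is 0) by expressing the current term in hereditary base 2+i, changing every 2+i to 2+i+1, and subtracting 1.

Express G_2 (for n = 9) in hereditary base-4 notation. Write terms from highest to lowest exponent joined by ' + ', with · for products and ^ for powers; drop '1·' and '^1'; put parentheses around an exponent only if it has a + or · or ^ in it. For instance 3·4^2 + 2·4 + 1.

G_0 = 9. HB_2(9) = 2^(2 + 1) + 1. Bump = 82. G_1 = 81.
G_1 = 81. HB_3(81) = 3^(3 + 1). Bump = 1024. G_2 = 1023.
G_2 = 1023. HB_4(1023) = 3·4^4 + 3·4^3 + 3·4^2 + 3·4 + 3. Bump = 9843. G_3 = 9842.

3·4^4 + 3·4^3 + 3·4^2 + 3·4 + 3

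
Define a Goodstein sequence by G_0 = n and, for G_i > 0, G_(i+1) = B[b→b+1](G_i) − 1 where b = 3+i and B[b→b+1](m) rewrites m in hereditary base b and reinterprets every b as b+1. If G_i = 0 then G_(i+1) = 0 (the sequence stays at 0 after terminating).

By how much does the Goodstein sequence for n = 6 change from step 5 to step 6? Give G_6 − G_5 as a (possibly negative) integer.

-1

G_0=6  [base 3] 2·3  →[3↦4]→  2·4 = 8  −1 ⇒ G_1=7
G_1=7  [base 4] 4 + 3  →[4↦5]→  5 + 3 = 8  −1 ⇒ G_2=7
G_2=7  [base 5] 5 + 2  →[5↦6]→  6 + 2 = 8  −1 ⇒ G_3=7
G_3=7  [base 6] 6 + 1  →[6↦7]→  7 + 1 = 8  −1 ⇒ G_4=7
G_4=7  [base 7] 7  →[7↦8]→  8 = 8  −1 ⇒ G_5=7
G_5=7  [base 8] 7  →[8↦9]→  7 = 7  −1 ⇒ G_6=6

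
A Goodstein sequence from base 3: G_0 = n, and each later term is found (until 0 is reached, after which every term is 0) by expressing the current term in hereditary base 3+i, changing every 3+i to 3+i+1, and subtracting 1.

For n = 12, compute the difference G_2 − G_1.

step 0: 12 = 3^2 + 3; sub 4 for 3: 4^2 + 4; = 20; G_1 = 20−1 = 19
step 1: 19 = 4^2 + 3; sub 5 for 4: 5^2 + 3; = 28; G_2 = 28−1 = 27

8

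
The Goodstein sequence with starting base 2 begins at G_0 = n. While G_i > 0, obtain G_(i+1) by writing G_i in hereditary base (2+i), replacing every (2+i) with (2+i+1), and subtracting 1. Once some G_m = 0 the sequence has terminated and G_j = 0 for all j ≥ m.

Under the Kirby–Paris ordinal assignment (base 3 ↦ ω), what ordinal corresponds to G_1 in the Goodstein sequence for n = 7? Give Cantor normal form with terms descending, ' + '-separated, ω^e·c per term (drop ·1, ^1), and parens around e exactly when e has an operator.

G_0=7  [base 2] 2^2 + 2 + 1  →[2↦3]→  3^3 + 3 + 1 = 31  −1 ⇒ G_1=30
G_1=30  [base 3] 3^3 + 3  →[3↦4]→  4^4 + 4 = 260  −1 ⇒ G_2=259

ω^ω + ω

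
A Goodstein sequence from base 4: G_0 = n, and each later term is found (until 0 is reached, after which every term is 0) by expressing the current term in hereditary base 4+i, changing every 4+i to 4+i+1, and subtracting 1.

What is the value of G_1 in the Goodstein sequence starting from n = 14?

16

(0) 14|_4 = 3·4 + 2 ↦ 3·5 + 2|_5 = 17 ⇒ 16
(1) 16|_5 = 3·5 + 1 ↦ 3·6 + 1|_6 = 19 ⇒ 18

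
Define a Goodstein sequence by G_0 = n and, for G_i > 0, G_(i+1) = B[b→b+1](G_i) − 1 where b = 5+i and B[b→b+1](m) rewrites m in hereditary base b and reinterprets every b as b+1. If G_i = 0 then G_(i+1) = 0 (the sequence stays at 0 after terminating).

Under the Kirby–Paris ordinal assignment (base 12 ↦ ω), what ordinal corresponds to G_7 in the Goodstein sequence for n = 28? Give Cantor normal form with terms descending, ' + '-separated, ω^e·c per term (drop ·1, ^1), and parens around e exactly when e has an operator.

ω·8 + 5

G_0 = 28. HB_5(28) = 5^2 + 3. Bump = 39. G_1 = 38.
G_1 = 38. HB_6(38) = 6^2 + 2. Bump = 51. G_2 = 50.
G_2 = 50. HB_7(50) = 7^2 + 1. Bump = 65. G_3 = 64.
G_3 = 64. HB_8(64) = 8^2. Bump = 81. G_4 = 80.
G_4 = 80. HB_9(80) = 8·9 + 8. Bump = 88. G_5 = 87.
G_5 = 87. HB_10(87) = 8·10 + 7. Bump = 95. G_6 = 94.
G_6 = 94. HB_11(94) = 8·11 + 6. Bump = 102. G_7 = 101.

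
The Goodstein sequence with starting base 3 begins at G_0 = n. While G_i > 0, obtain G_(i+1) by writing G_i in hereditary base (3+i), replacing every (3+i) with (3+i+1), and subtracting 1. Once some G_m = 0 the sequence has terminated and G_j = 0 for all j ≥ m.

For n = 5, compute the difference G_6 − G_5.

-1

G_0=5  [base 3] 3 + 2  →[3↦4]→  4 + 2 = 6  −1 ⇒ G_1=5
G_1=5  [base 4] 4 + 1  →[4↦5]→  5 + 1 = 6  −1 ⇒ G_2=5
G_2=5  [base 5] 5  →[5↦6]→  6 = 6  −1 ⇒ G_3=5
G_3=5  [base 6] 5  →[6↦7]→  5 = 5  −1 ⇒ G_4=4
G_4=4  [base 7] 4  →[7↦8]→  4 = 4  −1 ⇒ G_5=3
G_5=3  [base 8] 3  →[8↦9]→  3 = 3  −1 ⇒ G_6=2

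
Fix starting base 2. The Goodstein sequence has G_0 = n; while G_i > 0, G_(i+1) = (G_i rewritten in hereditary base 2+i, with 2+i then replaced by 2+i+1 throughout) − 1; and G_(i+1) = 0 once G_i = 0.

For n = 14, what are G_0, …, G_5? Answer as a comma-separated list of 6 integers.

G_0=14  [base 2] 2^(2 + 1) + 2^2 + 2  →[2↦3]→  3^(3 + 1) + 3^3 + 3 = 111  −1 ⇒ G_1=110
G_1=110  [base 3] 3^(3 + 1) + 3^3 + 2  →[3↦4]→  4^(4 + 1) + 4^4 + 2 = 1282  −1 ⇒ G_2=1281
G_2=1281  [base 4] 4^(4 + 1) + 4^4 + 1  →[4↦5]→  5^(5 + 1) + 5^5 + 1 = 18751  −1 ⇒ G_3=18750
G_3=18750  [base 5] 5^(5 + 1) + 5^5  →[5↦6]→  6^(6 + 1) + 6^6 = 326592  −1 ⇒ G_4=326591
G_4=326591  [base 6] 6^(6 + 1) + 5·6^5 + 5·6^4 + 5·6^3 + 5·6^2 + 5·6 + 5  →[6↦7]→  7^(7 + 1) + 5·7^5 + 5·7^4 + 5·7^3 + 5·7^2 + 5·7 + 5 = 5862841  −1 ⇒ G_5=5862840

14, 110, 1281, 18750, 326591, 5862840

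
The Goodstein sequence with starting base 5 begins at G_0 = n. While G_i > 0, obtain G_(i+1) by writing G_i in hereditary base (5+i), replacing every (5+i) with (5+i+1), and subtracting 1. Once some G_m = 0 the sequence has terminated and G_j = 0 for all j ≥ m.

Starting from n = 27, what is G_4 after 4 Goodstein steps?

step 0: 27 = 5^2 + 2; sub 6 for 5: 6^2 + 2; = 38; G_1 = 38−1 = 37
step 1: 37 = 6^2 + 1; sub 7 for 6: 7^2 + 1; = 50; G_2 = 50−1 = 49
step 2: 49 = 7^2; sub 8 for 7: 8^2; = 64; G_3 = 64−1 = 63
step 3: 63 = 7·8 + 7; sub 9 for 8: 7·9 + 7; = 70; G_4 = 70−1 = 69
step 4: 69 = 7·9 + 6; sub 10 for 9: 7·10 + 6; = 76; G_5 = 76−1 = 75

69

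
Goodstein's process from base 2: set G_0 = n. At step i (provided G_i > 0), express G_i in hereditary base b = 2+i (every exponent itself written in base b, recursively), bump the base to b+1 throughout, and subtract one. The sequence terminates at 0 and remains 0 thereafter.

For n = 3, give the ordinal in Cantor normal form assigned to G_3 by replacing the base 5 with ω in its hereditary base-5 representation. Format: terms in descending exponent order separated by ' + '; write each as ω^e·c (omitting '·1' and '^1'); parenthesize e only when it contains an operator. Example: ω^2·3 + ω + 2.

2

[0] 3 ≡ 2 + 1 (base 2). Lift 3: 4. −1: 3.
[1] 3 ≡ 3 (base 3). Lift 4: 4. −1: 3.
[2] 3 ≡ 3 (base 4). Lift 5: 3. −1: 2.
[3] 2 ≡ 2 (base 5). Lift 6: 2. −1: 1.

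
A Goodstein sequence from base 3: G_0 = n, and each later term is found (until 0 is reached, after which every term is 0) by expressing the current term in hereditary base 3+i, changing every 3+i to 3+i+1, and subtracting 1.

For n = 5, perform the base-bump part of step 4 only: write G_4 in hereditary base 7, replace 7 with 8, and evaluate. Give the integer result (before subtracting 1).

4

base 3: 5 = 3 + 2; at 4: 4 + 2 = 6; next = 5
base 4: 5 = 4 + 1; at 5: 5 + 1 = 6; next = 5
base 5: 5 = 5; at 6: 6 = 6; next = 5
base 6: 5 = 5; at 7: 5 = 5; next = 4
base 7: 4 = 4; at 8: 4 = 4; next = 3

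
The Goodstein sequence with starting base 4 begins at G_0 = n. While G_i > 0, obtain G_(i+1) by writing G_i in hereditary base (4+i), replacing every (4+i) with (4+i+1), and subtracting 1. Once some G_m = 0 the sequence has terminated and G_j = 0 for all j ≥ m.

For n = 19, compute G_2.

G_0=19  [base 4] 4^2 + 3  →[4↦5]→  5^2 + 3 = 28  −1 ⇒ G_1=27
G_1=27  [base 5] 5^2 + 2  →[5↦6]→  6^2 + 2 = 38  −1 ⇒ G_2=37
G_2=37  [base 6] 6^2 + 1  →[6↦7]→  7^2 + 1 = 50  −1 ⇒ G_3=49

37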